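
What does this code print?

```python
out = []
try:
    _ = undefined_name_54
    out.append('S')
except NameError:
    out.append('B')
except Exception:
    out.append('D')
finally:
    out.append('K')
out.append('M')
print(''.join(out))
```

Execution trace: 'B' (except NameError) → 'K' (finally) → 'M' (after the try/except). Output: BKM

Answer: BKM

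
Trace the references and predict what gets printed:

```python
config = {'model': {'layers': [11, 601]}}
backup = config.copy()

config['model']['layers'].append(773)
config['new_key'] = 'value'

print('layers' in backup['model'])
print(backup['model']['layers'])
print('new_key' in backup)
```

Key concept: shallow copy gotcha with nested dict.
Step by step:
`config = {'model': {'layers': [11, 601]}}` → config = {'model': {'layers': [11, 601]}}
`backup = config.copy()` → backup = {'model': {'layers': [11, 601]}}
`config['model']['layers'].append(773)` → config = {'model': {'layers': [11, 601, 773]}}; backup = {'model': {'layers': [11, 601, 773]}}
`config['new_key'] = 'value'` → config = {'model': {'layers': [11, 601, 773]}, 'new_key': 'value'}
`print('layers' in backup['model'])` → prints True
`print(backup['model']['layers'])` → prints [11, 601, 773]
`print('new_key' in backup)` → prints False

Answer:
True
[11, 601, 773]
False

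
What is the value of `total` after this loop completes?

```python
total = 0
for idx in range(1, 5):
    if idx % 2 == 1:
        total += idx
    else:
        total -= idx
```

Add odd, subtract even
`total` takes the values: 0 → 1 → -1 → 2 → -2

Answer: -2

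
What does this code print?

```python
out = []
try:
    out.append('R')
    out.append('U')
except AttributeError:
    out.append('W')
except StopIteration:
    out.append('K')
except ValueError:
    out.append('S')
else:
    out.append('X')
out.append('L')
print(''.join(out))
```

Execution trace: 'R' (try body) → 'U' (try body, no exception) → 'X' (else) → 'L' (after the try/except). Output: RUXL

Answer: RUXL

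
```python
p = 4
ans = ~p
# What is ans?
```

Trace:
`p = 4` → p = 4
`ans = ~p` → ans = -5
So ans = -5

Answer: -5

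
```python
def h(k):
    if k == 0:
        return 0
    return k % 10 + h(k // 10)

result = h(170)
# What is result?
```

Sum of digits of 170: 0 + 7 + 1 = 8

Answer: 8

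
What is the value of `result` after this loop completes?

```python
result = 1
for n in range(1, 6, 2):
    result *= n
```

Product of 1, 3, 5, ... up to 5
`result` takes the values: 1 → 3 → 15

Answer: 15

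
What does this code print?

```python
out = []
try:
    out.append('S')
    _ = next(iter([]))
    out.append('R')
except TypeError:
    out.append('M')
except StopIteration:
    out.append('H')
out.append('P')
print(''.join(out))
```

Execution trace: 'S' (try body) → 'H' (except StopIteration) → 'P' (after the try/except). Output: SHP

Answer: SHP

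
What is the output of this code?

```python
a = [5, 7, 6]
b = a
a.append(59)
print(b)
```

Key concept: basic list aliasing.
Step by step:
`a = [5, 7, 6]` → a = [5, 7, 6]
`b = a` → b = [5, 7, 6] (same object as a)
`a.append(59)` → a = [5, 7, 6, 59] (same object as b); b = [5, 7, 6, 59] (same object as a)
`print(b)` → prints [5, 7, 6, 59]

Answer: [5, 7, 6, 59]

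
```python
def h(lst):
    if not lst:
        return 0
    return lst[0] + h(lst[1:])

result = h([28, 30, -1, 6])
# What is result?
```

28 + 30 + (-1) + 6 + 0 = 63

Answer: 63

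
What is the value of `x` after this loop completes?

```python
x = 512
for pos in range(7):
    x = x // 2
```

Halve 7 times: 512 // 2^7 = 4
`x` takes the values: 512 → 256 → 128 → 64 → 32 → 16 → 8 → 4

Answer: 4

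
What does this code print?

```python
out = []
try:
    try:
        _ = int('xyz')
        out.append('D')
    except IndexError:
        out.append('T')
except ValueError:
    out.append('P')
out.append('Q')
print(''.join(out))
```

Execution trace: 'P' (outer except ValueError) → 'Q' (after the try/except). Output: PQ

Answer: PQ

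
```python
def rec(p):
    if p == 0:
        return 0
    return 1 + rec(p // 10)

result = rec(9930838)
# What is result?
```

Count of digits of 9930838: 7

Answer: 7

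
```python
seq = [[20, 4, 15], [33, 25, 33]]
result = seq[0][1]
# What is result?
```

Trace:
`seq = [[20, 4, 15], [33, 25, 33]]` → seq = [[20, 4, 15], [33, 25, 33]]
`result = seq[0][1]` → result = 4
So result = 4

Answer: 4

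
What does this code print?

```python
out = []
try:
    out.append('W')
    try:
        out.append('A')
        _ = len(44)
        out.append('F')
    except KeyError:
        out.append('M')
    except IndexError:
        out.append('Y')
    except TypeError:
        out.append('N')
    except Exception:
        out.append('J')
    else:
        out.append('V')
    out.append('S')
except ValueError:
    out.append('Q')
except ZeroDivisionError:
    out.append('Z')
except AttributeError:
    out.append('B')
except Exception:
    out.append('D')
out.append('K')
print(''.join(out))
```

Execution trace: 'W' (try body) → 'A' (inner try body) → 'N' (inner except TypeError) → 'S' (try body, no exception) → 'K' (after the try/except). Output: WANSK

Answer: WANSK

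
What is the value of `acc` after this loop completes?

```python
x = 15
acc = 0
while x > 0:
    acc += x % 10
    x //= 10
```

Sum digits of 15
`acc` takes the values: 0 → 5 → 6

Answer: 6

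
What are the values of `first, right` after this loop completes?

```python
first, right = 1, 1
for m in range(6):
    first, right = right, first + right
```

Fibonacci: after 6 iterations
`first, right` takes the values: (1, 1) → (1, 2) → (2, 3) → (3, 5) → (5, 8) → (8, 13) → (13, 21)

Answer: 13, 21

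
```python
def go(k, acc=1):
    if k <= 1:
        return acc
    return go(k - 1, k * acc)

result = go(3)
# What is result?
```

Accumulator trace (n, acc): (3, 1) -> (2, 3) -> (1, 6) -> return 6

Answer: 6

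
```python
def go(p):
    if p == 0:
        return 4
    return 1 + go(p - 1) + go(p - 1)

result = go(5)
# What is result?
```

go(p) = 1 + 2·go(p-1), go(0)=4. Closed form: (4+1)·2^5 - 1 = 159.

Answer: 159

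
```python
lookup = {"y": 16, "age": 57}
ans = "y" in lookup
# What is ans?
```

Trace:
`lookup = {"y": 16, "age": 57}` → lookup = {'y': 16, 'age': 57}
`ans = "y" in lookup` → ans = True
So ans = True

Answer: True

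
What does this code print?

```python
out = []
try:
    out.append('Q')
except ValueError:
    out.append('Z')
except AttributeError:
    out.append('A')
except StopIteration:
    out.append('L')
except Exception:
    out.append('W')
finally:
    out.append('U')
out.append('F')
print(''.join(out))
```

Execution trace: 'Q' (try body, no exception) → 'U' (finally) → 'F' (after the try/except). Output: QUF

Answer: QUF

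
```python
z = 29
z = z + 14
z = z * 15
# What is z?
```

Trace:
`z = 29` → z = 29
`z = z + 14` → z = 43
`z = z * 15` → z = 645
So z = 645

Answer: 645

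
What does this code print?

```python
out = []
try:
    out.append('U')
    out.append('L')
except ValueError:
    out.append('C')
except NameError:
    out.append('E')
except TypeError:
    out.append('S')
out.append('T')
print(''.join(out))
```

Execution trace: 'U' (try body) → 'L' (try body, no exception) → 'T' (after the try/except). Output: ULT

Answer: ULT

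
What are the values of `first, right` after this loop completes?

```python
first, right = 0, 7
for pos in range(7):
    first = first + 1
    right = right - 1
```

first goes 0→7, right goes 7→0
`first, right` takes the values: (0, 7) → (1, 7) → (1, 6) → (2, 6) → (2, 5) → (3, 5) → (3, 4) → (4, 4) → (4, 3) → (5, 3) → (5, 2) → (6, 2) → (6, 1) → (7, 1) → (7, 0)

Answer: 7, 0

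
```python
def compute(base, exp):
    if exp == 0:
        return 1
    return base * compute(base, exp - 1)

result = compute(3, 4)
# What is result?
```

compute(3, 4) = 3 * 3 * 3 * 3 = 81

Answer: 81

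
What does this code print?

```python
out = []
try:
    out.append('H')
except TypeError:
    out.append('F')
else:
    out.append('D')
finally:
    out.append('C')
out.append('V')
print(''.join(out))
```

Execution trace: 'H' (try body, no exception) → 'D' (else) → 'C' (finally) → 'V' (after the try/except). Output: HDCV

Answer: HDCV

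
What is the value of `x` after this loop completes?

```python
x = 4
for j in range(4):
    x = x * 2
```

Multiply by 2, 4 times: 4 * 2^4 = 64
`x` takes the values: 4 → 8 → 16 → 32 → 64

Answer: 64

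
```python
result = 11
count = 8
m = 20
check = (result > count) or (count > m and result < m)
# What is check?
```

Trace:
`result = 11` → result = 11
`count = 8` → count = 8
`m = 20` → m = 20
`check = (result > count) or (count > m and result < m)` → check = True
So check = True

Answer: True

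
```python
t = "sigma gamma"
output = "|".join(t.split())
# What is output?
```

Trace:
`t = "sigma gamma"` → t = 'sigma gamma'
`output = "|".join(t.split())` → output = 'sigma|gamma'
So output = 'sigma|gamma'

Answer: 'sigma|gamma'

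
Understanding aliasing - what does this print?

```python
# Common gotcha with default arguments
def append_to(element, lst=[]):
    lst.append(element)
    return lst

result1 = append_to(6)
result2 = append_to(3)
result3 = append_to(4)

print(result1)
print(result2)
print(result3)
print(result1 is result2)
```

Key concept: mutable default argument gotcha.
Step by step:
`result1 = append_to(6)` → result1 = [6]
`result2 = append_to(3)` → result1 = [6, 3] (same object as result2); result2 = [6, 3] (same object as result1)
`result3 = append_to(4)` → result1 = [6, 3, 4] (same object as result2, result3); result2 = [6, 3, 4] (same object as result1, result3); result3 = [6, 3, 4] (same object as result1, result2)
`print(result1)` → prints [6, 3, 4]
`print(result2)` → prints [6, 3, 4]
`print(result3)` → prints [6, 3, 4]
`print(result1 is result2)` → prints True

Answer:
[6, 3, 4]
[6, 3, 4]
[6, 3, 4]
True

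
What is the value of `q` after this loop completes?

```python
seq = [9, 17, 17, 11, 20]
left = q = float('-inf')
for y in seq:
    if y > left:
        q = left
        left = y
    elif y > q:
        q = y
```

Second largest (with repeats) in [9, 17, 17, 11, 20]
`q` takes the values: -inf → 9 → 17

Answer: 17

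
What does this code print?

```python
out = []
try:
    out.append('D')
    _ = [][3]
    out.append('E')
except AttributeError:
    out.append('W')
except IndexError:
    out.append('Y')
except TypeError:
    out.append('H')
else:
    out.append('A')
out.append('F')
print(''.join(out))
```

Execution trace: 'D' (try body) → 'Y' (except IndexError) → 'F' (after the try/except). Output: DYF

Answer: DYF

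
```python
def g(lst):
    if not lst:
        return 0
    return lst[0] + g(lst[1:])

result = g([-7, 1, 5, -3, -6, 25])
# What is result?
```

(-7) + 1 + 5 + (-3) + (-6) + 25 + 0 = 15

Answer: 15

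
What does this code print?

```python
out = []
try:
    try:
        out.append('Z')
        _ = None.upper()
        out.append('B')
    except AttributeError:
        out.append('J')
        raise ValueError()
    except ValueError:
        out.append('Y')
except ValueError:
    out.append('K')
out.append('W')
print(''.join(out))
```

Execution trace: 'Z' (inner try body) → 'J' (inner except AttributeError) → 'K' (outer except ValueError) → 'W' (after the try/except). Output: ZJKW

Answer: ZJKW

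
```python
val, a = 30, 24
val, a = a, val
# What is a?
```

Trace:
`val, a = 30, 24` → val = 30; a = 24
`val, a = a, val` → val = 24; a = 30
So a = 30

Answer: 30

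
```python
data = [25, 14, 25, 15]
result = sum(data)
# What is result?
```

Trace:
`data = [25, 14, 25, 15]` → data = [25, 14, 25, 15]
`result = sum(data)` → result = 79
So result = 79

Answer: 79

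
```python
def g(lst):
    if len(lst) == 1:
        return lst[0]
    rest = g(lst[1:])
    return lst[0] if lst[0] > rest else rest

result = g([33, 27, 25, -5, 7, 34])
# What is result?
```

Recursive max over [33, 27, 25, -5, 7, 34] = 34

Answer: 34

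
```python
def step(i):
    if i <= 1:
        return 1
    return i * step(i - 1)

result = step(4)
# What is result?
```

step(4) = 4 * 3 * 2 * 1 = 24

Answer: 24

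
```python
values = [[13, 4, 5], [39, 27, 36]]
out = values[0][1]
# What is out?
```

Trace:
`values = [[13, 4, 5], [39, 27, 36]]` → values = [[13, 4, 5], [39, 27, 36]]
`out = values[0][1]` → out = 4
So out = 4

Answer: 4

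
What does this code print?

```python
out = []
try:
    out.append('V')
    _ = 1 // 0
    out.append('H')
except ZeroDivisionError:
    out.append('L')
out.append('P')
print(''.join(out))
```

Execution trace: 'V' (try body) → 'L' (except ZeroDivisionError) → 'P' (after the try/except). Output: VLP

Answer: VLP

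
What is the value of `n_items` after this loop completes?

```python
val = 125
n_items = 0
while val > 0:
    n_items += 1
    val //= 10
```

Count digits by repeated division by 10
`n_items` takes the values: 0 → 1 → 2 → 3

Answer: 3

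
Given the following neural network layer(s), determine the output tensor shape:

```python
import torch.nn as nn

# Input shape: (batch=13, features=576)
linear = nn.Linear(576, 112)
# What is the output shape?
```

Input: (13, 576) -> Output: (13, 112)

Answer: (13, 112)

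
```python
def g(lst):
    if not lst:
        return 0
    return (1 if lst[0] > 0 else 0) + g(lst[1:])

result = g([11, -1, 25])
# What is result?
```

Count of positive elements in [11, -1, 25] = 2

Answer: 2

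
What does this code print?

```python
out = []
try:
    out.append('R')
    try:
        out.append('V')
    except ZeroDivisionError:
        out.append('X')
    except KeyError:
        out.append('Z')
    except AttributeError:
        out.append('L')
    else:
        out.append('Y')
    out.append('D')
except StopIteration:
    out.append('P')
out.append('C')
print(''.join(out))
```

Execution trace: 'R' (try body) → 'V' (inner try body, no exception) → 'Y' (inner else) → 'D' (try body, no exception) → 'C' (after the try/except). Output: RVYDC

Answer: RVYDC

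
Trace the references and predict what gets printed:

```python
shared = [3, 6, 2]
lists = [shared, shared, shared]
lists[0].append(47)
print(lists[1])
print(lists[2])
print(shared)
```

Key concept: list of same reference.
Step by step:
`shared = [3, 6, 2]` → shared = [3, 6, 2]
`lists = [shared, shared, shared]` → lists = [[3, 6, 2], [3, 6, 2], [3, 6, 2]]
`lists[0].append(47)` → shared = [3, 6, 2, 47]; lists = [[3, 6, 2, 47], [3, 6, 2, 47], [3, 6, 2, 47]]
`print(lists[1])` → prints [3, 6, 2, 47]
`print(lists[2])` → prints [3, 6, 2, 47]
`print(shared)` → prints [3, 6, 2, 47]

Answer:
[3, 6, 2, 47]
[3, 6, 2, 47]
[3, 6, 2, 47]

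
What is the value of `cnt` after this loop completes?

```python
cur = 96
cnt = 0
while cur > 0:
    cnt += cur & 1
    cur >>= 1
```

Count set bits in 96 (binary: 0b1100000)
`cnt` takes the values: 0 → 1 → 2

Answer: 2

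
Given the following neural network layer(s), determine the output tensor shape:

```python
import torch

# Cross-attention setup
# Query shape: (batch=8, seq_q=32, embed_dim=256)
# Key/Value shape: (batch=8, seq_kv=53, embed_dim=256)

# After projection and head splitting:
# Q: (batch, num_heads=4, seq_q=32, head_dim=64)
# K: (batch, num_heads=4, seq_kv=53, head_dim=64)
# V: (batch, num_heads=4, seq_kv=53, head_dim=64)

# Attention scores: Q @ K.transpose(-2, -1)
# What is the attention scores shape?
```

Input: (8, 32, 256) -> Output: (8, 4, 32, 53)

Answer: (8, 4, 32, 53)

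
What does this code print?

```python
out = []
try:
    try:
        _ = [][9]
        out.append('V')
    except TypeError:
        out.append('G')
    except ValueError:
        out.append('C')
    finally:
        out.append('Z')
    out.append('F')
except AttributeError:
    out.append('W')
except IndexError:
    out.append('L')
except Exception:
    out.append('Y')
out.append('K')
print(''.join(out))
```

Execution trace: 'Z' (inner finally) → 'L' (except IndexError) → 'K' (after the try/except). Output: ZLK

Answer: ZLK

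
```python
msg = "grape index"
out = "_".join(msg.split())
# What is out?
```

Trace:
`msg = "grape index"` → msg = 'grape index'
`out = "_".join(msg.split())` → out = 'grape_index'
So out = 'grape_index'

Answer: 'grape_index'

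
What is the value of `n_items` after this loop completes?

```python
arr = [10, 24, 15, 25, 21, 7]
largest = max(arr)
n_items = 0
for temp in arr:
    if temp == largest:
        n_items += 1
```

Count of max value 25 in [10, 24, 15, 25, 21, 7]
`n_items` takes the values: 0 → 1

Answer: 1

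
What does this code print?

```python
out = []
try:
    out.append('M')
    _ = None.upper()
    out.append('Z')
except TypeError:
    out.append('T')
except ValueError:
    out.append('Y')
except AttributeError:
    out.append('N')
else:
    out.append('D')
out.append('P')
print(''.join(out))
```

Execution trace: 'M' (try body) → 'N' (except AttributeError) → 'P' (after the try/except). Output: MNP

Answer: MNP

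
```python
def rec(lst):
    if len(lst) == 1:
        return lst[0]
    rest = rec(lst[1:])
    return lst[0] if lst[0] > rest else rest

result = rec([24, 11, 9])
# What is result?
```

Recursive max over [24, 11, 9] = 24

Answer: 24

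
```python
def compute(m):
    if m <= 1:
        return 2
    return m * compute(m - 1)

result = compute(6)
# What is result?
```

compute(6) = 6 * 5 * 4 * 3 * 2 * 2 = 1440

Answer: 1440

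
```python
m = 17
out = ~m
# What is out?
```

Trace:
`m = 17` → m = 17
`out = ~m` → out = -18
So out = -18

Answer: -18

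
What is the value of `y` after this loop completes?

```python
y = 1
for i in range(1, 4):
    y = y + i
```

Start at 1, add 1 through 3
`y` takes the values: 1 → 2 → 4 → 7

Answer: 7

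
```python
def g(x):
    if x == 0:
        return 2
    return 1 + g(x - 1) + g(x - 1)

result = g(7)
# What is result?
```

g(x) = 1 + 2·g(x-1), g(0)=2. Closed form: (2+1)·2^7 - 1 = 383.

Answer: 383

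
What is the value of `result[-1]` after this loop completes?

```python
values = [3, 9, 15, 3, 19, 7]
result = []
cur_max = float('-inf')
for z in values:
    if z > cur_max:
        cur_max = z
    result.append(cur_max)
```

Running max ends at 19
`result` takes the values: [] → [3] → [3, 9] → [3, 9, 15] → [3, 9, 15, 15] → [3, 9, 15, 15, 19] → [3, 9, 15, 15, 19, 19]
So `result[-1]` = 19

Answer: 19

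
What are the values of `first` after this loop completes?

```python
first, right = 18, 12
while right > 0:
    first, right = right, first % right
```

GCD of 18 and 12
`first` takes the values: 18 → 12 → 6

Answer: 6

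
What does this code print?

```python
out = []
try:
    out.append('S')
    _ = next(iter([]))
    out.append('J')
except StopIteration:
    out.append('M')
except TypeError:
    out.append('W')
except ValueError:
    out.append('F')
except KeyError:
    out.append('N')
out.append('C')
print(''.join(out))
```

Execution trace: 'S' (try body) → 'M' (except StopIteration) → 'C' (after the try/except). Output: SMC

Answer: SMC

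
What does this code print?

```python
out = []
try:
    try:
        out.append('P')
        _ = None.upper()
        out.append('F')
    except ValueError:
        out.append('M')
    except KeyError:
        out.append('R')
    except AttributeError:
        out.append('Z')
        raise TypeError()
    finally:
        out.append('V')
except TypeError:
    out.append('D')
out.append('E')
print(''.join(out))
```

Execution trace: 'P' (inner try body) → 'Z' (inner except AttributeError) → 'V' (inner finally) → 'D' (outer except TypeError) → 'E' (after the try/except). Output: PZVDE

Answer: PZVDE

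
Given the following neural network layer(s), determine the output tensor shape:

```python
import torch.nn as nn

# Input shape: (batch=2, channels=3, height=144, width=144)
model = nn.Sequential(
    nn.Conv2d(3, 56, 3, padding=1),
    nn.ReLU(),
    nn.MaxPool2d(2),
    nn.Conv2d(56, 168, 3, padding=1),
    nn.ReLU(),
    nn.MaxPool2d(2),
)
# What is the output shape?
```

Input: (2, 3, 144, 144) -> after first Conv2d: (2, 56, 144, 144) -> after first MaxPool2d: (2, 56, 72, 72) -> after second Conv2d: (2, 168, 72, 72) -> Output: (2, 168, 36, 36)

Answer: (2, 168, 36, 36)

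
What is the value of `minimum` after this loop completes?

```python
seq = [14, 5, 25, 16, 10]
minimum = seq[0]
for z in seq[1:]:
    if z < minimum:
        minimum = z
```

Minimum of [14, 5, 25, 16, 10]
`minimum` takes the values: 14 → 5

Answer: 5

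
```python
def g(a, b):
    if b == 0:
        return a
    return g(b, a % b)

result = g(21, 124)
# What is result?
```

g(21, 124) -> g(124, 21) -> g(21, 19) -> g(19, 2) -> g(2, 1) -> g(1, 0) -> 1

Answer: 1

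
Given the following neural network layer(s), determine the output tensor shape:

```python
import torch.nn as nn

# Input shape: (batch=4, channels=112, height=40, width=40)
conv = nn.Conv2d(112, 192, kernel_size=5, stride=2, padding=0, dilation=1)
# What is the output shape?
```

Input: (4, 112, 40, 40) -> Output: (4, 192, 18, 18)

Answer: (4, 192, 18, 18)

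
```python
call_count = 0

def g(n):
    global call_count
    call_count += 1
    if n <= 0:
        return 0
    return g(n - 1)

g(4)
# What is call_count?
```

Linear recursion stepping by 1: 5 calls from n=4 down to ≤0.

Answer: 5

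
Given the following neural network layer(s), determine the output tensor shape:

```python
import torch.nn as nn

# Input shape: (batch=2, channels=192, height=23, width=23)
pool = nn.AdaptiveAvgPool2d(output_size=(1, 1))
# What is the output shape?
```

Input: (2, 192, 23, 23) -> Output: (2, 192, 1, 1)

Answer: (2, 192, 1, 1)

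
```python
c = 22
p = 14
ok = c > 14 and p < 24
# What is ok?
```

Trace:
`c = 22` → c = 22
`p = 14` → p = 14
`ok = c > 14 and p < 24` → ok = True
So ok = True

Answer: True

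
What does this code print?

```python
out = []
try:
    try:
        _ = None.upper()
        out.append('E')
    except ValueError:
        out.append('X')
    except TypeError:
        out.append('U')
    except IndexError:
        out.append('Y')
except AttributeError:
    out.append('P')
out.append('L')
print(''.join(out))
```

Execution trace: 'P' (outer except AttributeError) → 'L' (after the try/except). Output: PL

Answer: PL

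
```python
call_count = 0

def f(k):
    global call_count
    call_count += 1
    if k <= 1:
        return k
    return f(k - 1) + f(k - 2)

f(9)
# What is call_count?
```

Calls(k) = 1 + Calls(k-1) + Calls(k-2); Calls(0)=Calls(1)=1. For k=9 this gives 109.

Answer: 109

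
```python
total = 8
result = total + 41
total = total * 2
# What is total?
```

Trace:
`total = 8` → total = 8
`result = total + 41` → result = 49
`total = total * 2` → total = 16
So total = 16

Answer: 16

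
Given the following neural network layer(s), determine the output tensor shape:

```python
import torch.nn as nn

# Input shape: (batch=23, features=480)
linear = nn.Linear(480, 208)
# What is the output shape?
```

Input: (23, 480) -> Output: (23, 208)

Answer: (23, 208)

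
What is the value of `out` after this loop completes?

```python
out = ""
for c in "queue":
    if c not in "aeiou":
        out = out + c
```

Remove vowels from 'queue'
`out` takes the values: "" → "q"

Answer: "q"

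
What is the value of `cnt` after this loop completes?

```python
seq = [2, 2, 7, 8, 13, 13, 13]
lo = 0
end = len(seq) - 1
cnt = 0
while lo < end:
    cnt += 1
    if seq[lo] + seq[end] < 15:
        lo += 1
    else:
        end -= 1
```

Steps to find pair summing to 15
`cnt` takes the values: 0 → 1 → 2 → 3 → 4 → 5 → 6

Answer: 6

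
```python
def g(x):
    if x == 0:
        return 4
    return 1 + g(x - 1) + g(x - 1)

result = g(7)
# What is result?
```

g(x) = 1 + 2·g(x-1), g(0)=4. Closed form: (4+1)·2^7 - 1 = 639.

Answer: 639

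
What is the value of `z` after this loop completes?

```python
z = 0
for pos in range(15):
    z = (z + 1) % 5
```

Increment mod 5, 15 times = 0
`z` takes the values: 0 → 1 → 2 → 3 → 4 → 0 → 1 → 2 → 3 → 4 → 0 → 1 → 2 → 3 → 4 → 0

Answer: 0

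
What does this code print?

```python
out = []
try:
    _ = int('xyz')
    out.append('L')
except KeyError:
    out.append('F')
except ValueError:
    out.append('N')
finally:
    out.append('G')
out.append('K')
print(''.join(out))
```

Execution trace: 'N' (except ValueError) → 'G' (finally) → 'K' (after the try/except). Output: NGK

Answer: NGK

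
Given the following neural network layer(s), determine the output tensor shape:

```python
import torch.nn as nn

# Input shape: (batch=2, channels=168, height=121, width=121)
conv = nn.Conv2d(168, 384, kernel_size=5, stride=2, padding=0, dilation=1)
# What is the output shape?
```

Input: (2, 168, 121, 121) -> Output: (2, 384, 59, 59)

Answer: (2, 384, 59, 59)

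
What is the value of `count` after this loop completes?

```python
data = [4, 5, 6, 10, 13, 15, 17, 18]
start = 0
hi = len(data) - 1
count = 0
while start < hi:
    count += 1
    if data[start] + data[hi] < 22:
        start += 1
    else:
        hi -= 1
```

Steps to find pair summing to 22
`count` takes the values: 0 → 1 → 2 → 3 → 4 → 5 → 6 → 7

Answer: 7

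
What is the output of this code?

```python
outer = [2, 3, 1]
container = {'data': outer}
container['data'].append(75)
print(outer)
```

Key concept: dict holds reference to list.
Step by step:
`outer = [2, 3, 1]` → outer = [2, 3, 1]
`container = {'data': outer}` → container = {'data': [2, 3, 1]}
`container['data'].append(75)` → outer = [2, 3, 1, 75]; container = {'data': [2, 3, 1, 75]}
`print(outer)` → prints [2, 3, 1, 75]

Answer: [2, 3, 1, 75]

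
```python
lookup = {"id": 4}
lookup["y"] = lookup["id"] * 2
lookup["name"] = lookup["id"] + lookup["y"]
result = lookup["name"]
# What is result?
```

Trace:
`lookup = {"id": 4}` → lookup = {'id': 4}
`lookup["y"] = lookup["id"] * 2` → lookup = {'id': 4, 'y': 8}
`lookup["name"] = lookup["id"] + lookup["y"]` → lookup = {'id': 4, 'y': 8, 'name': 12}
`result = lookup["name"]` → result = 12
So result = 12

Answer: 12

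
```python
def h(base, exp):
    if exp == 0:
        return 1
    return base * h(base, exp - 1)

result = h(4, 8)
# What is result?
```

h(4, 8) = 4 * 4 * 4 * 4 * 4 * 4 * 4 * 4 = 65536

Answer: 65536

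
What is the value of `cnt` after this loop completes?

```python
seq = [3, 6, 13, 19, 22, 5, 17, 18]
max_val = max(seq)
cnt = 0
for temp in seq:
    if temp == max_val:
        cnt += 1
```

Count of max value 22 in [3, 6, 13, 19, 22, 5, 17, 18]
`cnt` takes the values: 0 → 1

Answer: 1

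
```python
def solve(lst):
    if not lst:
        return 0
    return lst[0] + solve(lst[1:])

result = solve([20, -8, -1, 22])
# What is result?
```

20 + (-8) + (-1) + 22 + 0 = 33

Answer: 33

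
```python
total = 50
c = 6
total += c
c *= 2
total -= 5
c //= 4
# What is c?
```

Trace:
`total = 50` → total = 50
`c = 6` → c = 6
`total += c` → total = 56
`c *= 2` → c = 12
`total -= 5` → total = 51
`c //= 4` → c = 3
So c = 3

Answer: 3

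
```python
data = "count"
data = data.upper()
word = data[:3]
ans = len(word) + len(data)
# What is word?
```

Trace:
`data = "count"` → data = 'count'
`data = data.upper()` → data = 'COUNT'
`word = data[:3]` → word = 'COU'
`ans = len(word) + len(data)` → ans = 8
So word = 'COU'

Answer: 'COU'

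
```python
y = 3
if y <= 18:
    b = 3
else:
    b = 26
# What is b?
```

Trace:
`y = 3` → y = 3
`if y <= 18: ...` → y <= 18 is True → b = 3
So b = 3

Answer: 3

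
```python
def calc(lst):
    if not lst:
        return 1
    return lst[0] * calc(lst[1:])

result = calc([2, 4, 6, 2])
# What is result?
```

Product over [2, 4, 6, 2] = 2 * 4 * 6 * 2 = 96

Answer: 96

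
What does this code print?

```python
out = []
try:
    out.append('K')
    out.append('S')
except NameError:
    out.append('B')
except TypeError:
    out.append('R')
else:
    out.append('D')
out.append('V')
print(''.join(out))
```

Execution trace: 'K' (try body) → 'S' (try body, no exception) → 'D' (else) → 'V' (after the try/except). Output: KSDV

Answer: KSDV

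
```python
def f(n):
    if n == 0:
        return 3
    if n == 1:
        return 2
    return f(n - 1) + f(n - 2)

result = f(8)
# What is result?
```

Build up from base cases: f(0)=3, f(1)=2, f(2)=5, f(3)=7, f(4)=12, f(5)=19, f(6)=31, ..., f(8)=81

Answer: 81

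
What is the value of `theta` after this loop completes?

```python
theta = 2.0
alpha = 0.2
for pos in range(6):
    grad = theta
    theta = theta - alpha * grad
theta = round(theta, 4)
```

Gradient descent: w = 2.0 * (1 - 0.2)^6
`theta` takes the values: 2.0 → 1.6 → 1.28 → 1.024 → 0.8192 → 0.65536 → 0.524288 → 0.5243

Answer: 0.5243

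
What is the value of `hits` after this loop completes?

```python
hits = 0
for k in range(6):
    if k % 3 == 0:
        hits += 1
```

Count numbers divisible by 3 in range(6)
`hits` takes the values: 0 → 1 → 2

Answer: 2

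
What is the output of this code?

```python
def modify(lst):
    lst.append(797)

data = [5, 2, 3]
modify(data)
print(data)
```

Key concept: function modifies passed list.
Step by step:
`data = [5, 2, 3]` → data = [5, 2, 3]
`modify(data)` → data = [5, 2, 3, 797]
`print(data)` → prints [5, 2, 3, 797]

Answer: [5, 2, 3, 797]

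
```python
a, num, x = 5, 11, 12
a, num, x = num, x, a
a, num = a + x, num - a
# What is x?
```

Trace:
`a, num, x = 5, 11, 12` → a = 5; num = 11; x = 12
`a, num, x = num, x, a` → a = 11; num = 12; x = 5
`a, num = a + x, num - a` → a = 16; num = 1
So x = 5

Answer: 5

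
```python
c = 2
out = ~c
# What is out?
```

Trace:
`c = 2` → c = 2
`out = ~c` → out = -3
So out = -3

Answer: -3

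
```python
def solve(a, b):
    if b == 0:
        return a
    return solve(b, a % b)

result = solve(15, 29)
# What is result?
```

solve(15, 29) -> solve(29, 15) -> solve(15, 14) -> solve(14, 1) -> solve(1, 0) -> 1

Answer: 1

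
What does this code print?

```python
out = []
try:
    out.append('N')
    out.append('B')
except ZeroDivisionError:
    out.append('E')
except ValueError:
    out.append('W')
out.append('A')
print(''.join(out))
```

Execution trace: 'N' (try body) → 'B' (try body, no exception) → 'A' (after the try/except). Output: NBA

Answer: NBA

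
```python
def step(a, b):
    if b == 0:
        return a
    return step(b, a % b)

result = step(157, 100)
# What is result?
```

step(157, 100) -> step(100, 57) -> step(57, 43) -> step(43, 14) -> step(14, 1) -> step(1, 0) -> 1

Answer: 1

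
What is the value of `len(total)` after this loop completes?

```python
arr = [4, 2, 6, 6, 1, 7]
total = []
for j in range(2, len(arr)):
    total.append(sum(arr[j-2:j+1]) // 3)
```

Number of 3-element averages
`total` takes the values: [] → [4] → [4, 4] → [4, 4, 4] → [4, 4, 4, 4]
So `len(total)` = 4

Answer: 4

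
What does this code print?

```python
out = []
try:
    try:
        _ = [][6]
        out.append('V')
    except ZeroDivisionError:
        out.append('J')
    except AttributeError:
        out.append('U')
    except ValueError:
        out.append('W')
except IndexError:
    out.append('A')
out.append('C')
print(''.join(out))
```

Execution trace: 'A' (outer except IndexError) → 'C' (after the try/except). Output: AC

Answer: AC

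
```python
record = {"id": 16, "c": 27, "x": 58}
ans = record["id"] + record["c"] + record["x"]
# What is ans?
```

Trace:
`record = {"id": 16, "c": 27, "x": 58}` → record = {'id': 16, 'c': 27, 'x': 58}
`ans = record["id"] + record["c"] + record["x"]` → ans = 101
So ans = 101

Answer: 101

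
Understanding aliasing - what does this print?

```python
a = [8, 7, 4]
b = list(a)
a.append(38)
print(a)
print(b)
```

Key concept: list() constructor creates copy.
Step by step:
`a = [8, 7, 4]` → a = [8, 7, 4]
`b = list(a)` → b = [8, 7, 4]
`a.append(38)` → a = [8, 7, 4, 38]
`print(a)` → prints [8, 7, 4, 38]
`print(b)` → prints [8, 7, 4]

Answer:
[8, 7, 4, 38]
[8, 7, 4]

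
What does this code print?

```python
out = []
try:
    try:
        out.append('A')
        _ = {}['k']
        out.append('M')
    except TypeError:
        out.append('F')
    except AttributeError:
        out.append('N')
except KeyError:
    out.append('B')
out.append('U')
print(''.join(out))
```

Execution trace: 'A' (try body) → 'B' (outer except KeyError) → 'U' (after the try/except). Output: ABU

Answer: ABU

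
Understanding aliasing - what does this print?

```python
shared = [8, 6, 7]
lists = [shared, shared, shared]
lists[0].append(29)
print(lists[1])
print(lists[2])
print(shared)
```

Key concept: list of same reference.
Step by step:
`shared = [8, 6, 7]` → shared = [8, 6, 7]
`lists = [shared, shared, shared]` → lists = [[8, 6, 7], [8, 6, 7], [8, 6, 7]]
`lists[0].append(29)` → shared = [8, 6, 7, 29]; lists = [[8, 6, 7, 29], [8, 6, 7, 29], [8, 6, 7, 29]]
`print(lists[1])` → prints [8, 6, 7, 29]
`print(lists[2])` → prints [8, 6, 7, 29]
`print(shared)` → prints [8, 6, 7, 29]

Answer:
[8, 6, 7, 29]
[8, 6, 7, 29]
[8, 6, 7, 29]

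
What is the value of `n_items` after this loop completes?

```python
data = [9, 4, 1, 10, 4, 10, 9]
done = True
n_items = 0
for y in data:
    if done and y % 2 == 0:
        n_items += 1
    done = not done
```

Count even values at even positions
`n_items` takes the values: 0 → 1

Answer: 1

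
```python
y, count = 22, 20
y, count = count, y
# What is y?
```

Trace:
`y, count = 22, 20` → y = 22; count = 20
`y, count = count, y` → y = 20; count = 22
So y = 20

Answer: 20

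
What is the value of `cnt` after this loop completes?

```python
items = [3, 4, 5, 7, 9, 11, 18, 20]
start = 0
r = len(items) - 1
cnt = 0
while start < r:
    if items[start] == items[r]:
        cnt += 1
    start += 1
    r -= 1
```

Count matching pairs from ends
`cnt` takes the values: 0

Answer: 0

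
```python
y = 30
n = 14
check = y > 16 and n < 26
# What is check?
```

Trace:
`y = 30` → y = 30
`n = 14` → n = 14
`check = y > 16 and n < 26` → check = True
So check = True

Answer: True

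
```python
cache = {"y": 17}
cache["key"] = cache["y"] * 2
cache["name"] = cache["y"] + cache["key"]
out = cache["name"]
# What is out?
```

Trace:
`cache = {"y": 17}` → cache = {'y': 17}
`cache["key"] = cache["y"] * 2` → cache = {'y': 17, 'key': 34}
`cache["name"] = cache["y"] + cache["key"]` → cache = {'y': 17, 'key': 34, 'name': 51}
`out = cache["name"]` → out = 51
So out = 51

Answer: 51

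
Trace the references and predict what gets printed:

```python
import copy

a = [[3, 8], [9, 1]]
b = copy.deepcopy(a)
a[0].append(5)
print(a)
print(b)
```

Key concept: deep copy is fully independent.
Step by step:
`a = [[3, 8], [9, 1]]` → a = [[3, 8], [9, 1]]
`b = copy.deepcopy(a)` → b = [[3, 8], [9, 1]]
`a[0].append(5)` → a = [[3, 8, 5], [9, 1]]
`print(a)` → prints [[3, 8, 5], [9, 1]]
`print(b)` → prints [[3, 8], [9, 1]]

Answer:
[[3, 8, 5], [9, 1]]
[[3, 8], [9, 1]]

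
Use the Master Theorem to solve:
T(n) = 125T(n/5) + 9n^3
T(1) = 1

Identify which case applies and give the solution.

a=125, b=5, f(n)=9n^3. log_5(125) = 3. Since c=3 = 3, Case 2 applies: T(n) = Θ(n^log_b(a) · log n) = O(n^3 log n).

Answer: O(n^3 log n) - Case 2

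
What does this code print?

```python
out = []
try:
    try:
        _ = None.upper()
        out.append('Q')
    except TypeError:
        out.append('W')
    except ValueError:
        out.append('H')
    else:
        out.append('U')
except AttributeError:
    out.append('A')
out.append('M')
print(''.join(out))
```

Execution trace: 'A' (outer except AttributeError) → 'M' (after the try/except). Output: AM

Answer: AM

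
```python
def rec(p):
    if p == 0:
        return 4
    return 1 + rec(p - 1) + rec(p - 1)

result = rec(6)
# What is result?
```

rec(p) = 1 + 2·rec(p-1), rec(0)=4. Closed form: (4+1)·2^6 - 1 = 319.

Answer: 319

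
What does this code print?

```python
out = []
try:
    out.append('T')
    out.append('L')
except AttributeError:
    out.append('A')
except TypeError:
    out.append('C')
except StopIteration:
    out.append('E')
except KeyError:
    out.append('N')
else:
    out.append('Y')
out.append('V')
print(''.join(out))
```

Execution trace: 'T' (try body) → 'L' (try body, no exception) → 'Y' (else) → 'V' (after the try/except). Output: TLYV

Answer: TLYV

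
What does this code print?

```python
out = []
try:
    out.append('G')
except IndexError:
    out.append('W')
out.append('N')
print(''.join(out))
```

Execution trace: 'G' (try body, no exception) → 'N' (after the try/except). Output: GN

Answer: GN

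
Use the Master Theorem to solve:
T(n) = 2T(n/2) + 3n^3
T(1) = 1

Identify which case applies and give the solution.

a=2, b=2, f(n)=3n^3. log_2(2) = 1. Since c=3 > 1 and the regularity condition holds (2(n/2)^3 = (2/2^3)n^3 with 2/2^3 < 1), Case 3 applies: T(n) = Θ(f(n)) = O(n^3).

Answer: O(n^3) - Case 3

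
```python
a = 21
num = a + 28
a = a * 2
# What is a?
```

Trace:
`a = 21` → a = 21
`num = a + 28` → num = 49
`a = a * 2` → a = 42
So a = 42

Answer: 42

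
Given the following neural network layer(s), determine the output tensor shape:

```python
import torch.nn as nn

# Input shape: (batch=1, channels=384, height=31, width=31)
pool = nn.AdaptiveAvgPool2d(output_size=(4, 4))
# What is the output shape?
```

Input: (1, 384, 31, 31) -> Output: (1, 384, 4, 4)

Answer: (1, 384, 4, 4)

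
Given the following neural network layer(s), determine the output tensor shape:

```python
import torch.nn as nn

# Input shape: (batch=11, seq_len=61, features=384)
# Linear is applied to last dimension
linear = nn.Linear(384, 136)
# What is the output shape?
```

Input: (11, 61, 384) -> Output: (11, 61, 136)

Answer: (11, 61, 136)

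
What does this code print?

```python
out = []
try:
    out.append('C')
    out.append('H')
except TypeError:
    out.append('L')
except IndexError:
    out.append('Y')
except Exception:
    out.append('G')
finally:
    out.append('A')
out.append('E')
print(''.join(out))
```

Execution trace: 'C' (try body) → 'H' (try body, no exception) → 'A' (finally) → 'E' (after the try/except). Output: CHAE

Answer: CHAE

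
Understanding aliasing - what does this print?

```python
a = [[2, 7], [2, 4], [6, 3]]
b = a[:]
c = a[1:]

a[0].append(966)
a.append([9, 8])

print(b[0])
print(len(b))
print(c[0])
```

Key concept: slice with nested mutation.
Step by step:
`a = [[2, 7], [2, 4], [6, 3]]` → a = [[2, 7], [2, 4], [6, 3]]
`b = a[:]` → b = [[2, 7], [2, 4], [6, 3]]
`c = a[1:]` → c = [[2, 4], [6, 3]]
`a[0].append(966)` → a = [[2, 7, 966], [2, 4], [6, 3]]; b = [[2, 7, 966], [2, 4], [6, 3]]
`a.append([9, 8])` → a = [[2, 7, 966], [2, 4], [6, 3], [9, 8]]
`print(b[0])` → prints [2, 7, 966]
`print(len(b))` → prints 3
`print(c[0])` → prints [2, 4]

Answer:
[2, 7, 966]
3
[2, 4]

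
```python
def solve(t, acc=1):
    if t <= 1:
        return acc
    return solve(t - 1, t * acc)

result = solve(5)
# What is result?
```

Accumulator trace (n, acc): (5, 1) -> (4, 5) -> (3, 20) -> (2, 60) -> (1, 120) -> return 120

Answer: 120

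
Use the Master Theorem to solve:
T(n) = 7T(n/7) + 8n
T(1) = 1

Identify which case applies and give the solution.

a=7, b=7, f(n)=8n. log_7(7) = 1. Since c=1 = 1, Case 2 applies: T(n) = Θ(n^log_b(a) · log n) = O(n log n).

Answer: O(n log n) - Case 2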